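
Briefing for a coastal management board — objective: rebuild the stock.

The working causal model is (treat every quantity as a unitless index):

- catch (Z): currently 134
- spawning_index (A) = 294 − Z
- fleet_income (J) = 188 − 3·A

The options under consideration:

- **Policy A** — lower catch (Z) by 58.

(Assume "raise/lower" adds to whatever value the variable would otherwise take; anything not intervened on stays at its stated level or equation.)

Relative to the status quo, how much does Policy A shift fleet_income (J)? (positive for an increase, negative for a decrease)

-174

Baseline:
  Z = 134
  A = 294 − 134 = 160
  J = 188 − 3·160 = -292
Policy A (Z − 58):
  Z = 134 − 58 = 76
  A = 294 − 76 = 218
  J = 188 − 3·218 = -466
Change in J: -466 − (-292) = -174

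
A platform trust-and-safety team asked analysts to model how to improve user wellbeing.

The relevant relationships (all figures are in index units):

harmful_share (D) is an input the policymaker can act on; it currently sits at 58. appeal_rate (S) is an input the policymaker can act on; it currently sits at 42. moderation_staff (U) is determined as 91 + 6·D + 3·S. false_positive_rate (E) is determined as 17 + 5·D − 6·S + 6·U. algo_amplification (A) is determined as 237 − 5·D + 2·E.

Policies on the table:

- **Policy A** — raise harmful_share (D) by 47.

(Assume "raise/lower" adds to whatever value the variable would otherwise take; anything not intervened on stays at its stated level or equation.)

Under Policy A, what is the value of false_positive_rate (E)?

5372

Policy A (D + 47):
  D = 58 + 47 = 105
  S = 42
  U = 91 + 6·105 + 3·42 = 847
  E = 17 + 5·105 − 6·42 + 6·847 = 5372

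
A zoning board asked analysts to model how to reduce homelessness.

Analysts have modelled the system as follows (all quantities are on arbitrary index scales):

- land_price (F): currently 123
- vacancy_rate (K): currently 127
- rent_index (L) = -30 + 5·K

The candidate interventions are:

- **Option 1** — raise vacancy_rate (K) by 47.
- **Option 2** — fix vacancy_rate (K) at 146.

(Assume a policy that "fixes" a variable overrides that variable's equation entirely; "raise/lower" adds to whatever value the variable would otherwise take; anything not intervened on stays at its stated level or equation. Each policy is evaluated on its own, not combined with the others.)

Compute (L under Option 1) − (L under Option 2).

140

Option 1 (K + 47):
  K = 127 + 47 = 174
  L = -30 + 5·174 = 840
Option 2 (K := 146):
  K = 146
  L = -30 + 5·146 = 700
L: 840 − 700 = 140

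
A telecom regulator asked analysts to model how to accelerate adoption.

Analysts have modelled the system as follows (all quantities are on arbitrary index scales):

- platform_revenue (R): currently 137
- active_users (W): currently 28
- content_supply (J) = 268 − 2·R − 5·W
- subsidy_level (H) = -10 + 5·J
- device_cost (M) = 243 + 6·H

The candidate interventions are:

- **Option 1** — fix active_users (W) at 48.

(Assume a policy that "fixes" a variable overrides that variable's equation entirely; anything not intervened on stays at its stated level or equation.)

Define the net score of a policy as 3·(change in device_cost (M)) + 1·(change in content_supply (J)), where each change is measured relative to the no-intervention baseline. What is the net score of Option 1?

-9100

Baseline:
  R = 137
  W = 28
  J = 268 − 2·137 − 5·28 = -146
  H = -10 + 5·(-146) = -740
  M = 243 + 6·(-740) = -4197
Option 1 (W := 48):
  R = 137
  W = 48
  J = 268 − 2·137 − 5·48 = -246
  H = -10 + 5·(-246) = -1240
  M = 243 + 6·(-1240) = -7197
ΔM = -7197 − (-4197) = -3000; ΔJ = -246 − (-146) = -100
Score = 3·(-3000) + 1·(-100) = -9100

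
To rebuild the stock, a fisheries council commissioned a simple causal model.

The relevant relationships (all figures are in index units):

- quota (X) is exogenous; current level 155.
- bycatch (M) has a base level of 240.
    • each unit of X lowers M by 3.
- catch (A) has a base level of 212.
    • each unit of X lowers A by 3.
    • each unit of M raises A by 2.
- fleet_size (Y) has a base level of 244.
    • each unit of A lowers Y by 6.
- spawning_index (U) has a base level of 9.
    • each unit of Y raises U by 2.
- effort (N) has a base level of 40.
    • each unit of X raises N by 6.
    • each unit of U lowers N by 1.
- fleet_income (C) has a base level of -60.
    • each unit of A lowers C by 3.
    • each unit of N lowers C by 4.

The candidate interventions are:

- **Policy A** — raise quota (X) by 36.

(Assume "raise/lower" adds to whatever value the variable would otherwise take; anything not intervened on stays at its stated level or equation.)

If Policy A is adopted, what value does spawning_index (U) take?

12821

Policy A (X + 36):
  X = 155 + 36 = 191
  M = 240 − 3·191 = -333
  A = 212 − 3·191 + 2·(-333) = -1027
  Y = 244 − 6·(-1027) = 6406
  U = 9 + 2·6406 = 12821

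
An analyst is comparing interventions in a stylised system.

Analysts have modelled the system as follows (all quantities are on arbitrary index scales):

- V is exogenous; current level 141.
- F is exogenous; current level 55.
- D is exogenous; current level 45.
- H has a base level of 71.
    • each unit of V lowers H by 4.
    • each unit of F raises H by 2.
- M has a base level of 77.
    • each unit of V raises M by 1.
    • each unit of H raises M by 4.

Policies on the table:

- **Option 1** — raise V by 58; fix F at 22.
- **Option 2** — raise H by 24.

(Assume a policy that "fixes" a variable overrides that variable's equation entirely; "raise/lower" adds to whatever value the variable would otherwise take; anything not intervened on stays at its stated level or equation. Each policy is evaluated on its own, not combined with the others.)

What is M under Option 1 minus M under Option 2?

Option 1 (V + 58, F := 22):
  V = 141 + 58 = 199
  F = 22
  H = 71 − 4·199 + 2·22 = -681
  M = 77 + 199 + 4·(-681) = -2448
Option 2 (H + 24):
  V = 141
  F = 55
  H = 71 − 4·141 + 2·55 (+24 from intervention) = -359
  M = 77 + 141 + 4·(-359) = -1218
M: -2448 − (-1218) = -1230

-1230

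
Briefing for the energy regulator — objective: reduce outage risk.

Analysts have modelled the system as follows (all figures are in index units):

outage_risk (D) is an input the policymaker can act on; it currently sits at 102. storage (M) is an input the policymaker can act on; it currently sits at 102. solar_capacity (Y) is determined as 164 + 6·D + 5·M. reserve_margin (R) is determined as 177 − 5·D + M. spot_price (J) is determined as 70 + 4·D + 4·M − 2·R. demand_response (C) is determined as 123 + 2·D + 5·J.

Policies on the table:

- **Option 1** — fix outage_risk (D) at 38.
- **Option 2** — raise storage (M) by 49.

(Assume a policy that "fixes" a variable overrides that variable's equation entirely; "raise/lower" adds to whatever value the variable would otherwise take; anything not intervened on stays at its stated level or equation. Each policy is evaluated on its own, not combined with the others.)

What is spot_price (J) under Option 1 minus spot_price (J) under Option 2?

-994

Option 1 (D := 38):
  D = 38
  M = 102
  R = 177 − 5·38 + 102 = 89
  J = 70 + 4·38 + 4·102 − 2·89 = 452
Option 2 (M + 49):
  D = 102
  M = 102 + 49 = 151
  R = 177 − 5·102 + 151 = -182
  J = 70 + 4·102 + 4·151 − 2·(-182) = 1446
J: 452 − 1446 = -994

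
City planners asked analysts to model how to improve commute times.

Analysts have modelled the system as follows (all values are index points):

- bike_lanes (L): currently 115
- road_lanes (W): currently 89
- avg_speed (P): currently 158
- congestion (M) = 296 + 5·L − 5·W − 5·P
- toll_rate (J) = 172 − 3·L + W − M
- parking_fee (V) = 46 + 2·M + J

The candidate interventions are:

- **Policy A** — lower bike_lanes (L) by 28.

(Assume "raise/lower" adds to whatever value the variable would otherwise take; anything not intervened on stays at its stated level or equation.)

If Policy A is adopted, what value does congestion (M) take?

-504

Policy A (L − 28):
  L = 115 − 28 = 87
  W = 89
  P = 158
  M = 296 + 5·87 − 5·89 − 5·158 = -504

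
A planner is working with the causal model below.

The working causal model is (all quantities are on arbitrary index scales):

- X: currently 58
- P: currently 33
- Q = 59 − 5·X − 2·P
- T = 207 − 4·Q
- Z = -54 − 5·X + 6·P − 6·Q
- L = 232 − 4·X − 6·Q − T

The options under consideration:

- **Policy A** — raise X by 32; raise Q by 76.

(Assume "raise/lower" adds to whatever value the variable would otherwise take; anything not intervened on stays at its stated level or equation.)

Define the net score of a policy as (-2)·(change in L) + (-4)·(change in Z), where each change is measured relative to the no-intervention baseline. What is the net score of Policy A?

Baseline:
  X = 58
  P = 33
  Q = 59 − 5·58 − 2·33 = -297
  T = 207 − 4·(-297) = 1395
  Z = -54 − 5·58 + 6·33 − 6·(-297) = 1636
  L = 232 − 4·58 − 6·(-297) − 1395 = 387
Policy A (X + 32, Q + 76):
  X = 58 + 32 = 90
  P = 33
  Q = 59 − 5·90 − 2·33 (+76 from intervention) = -381
  T = 207 − 4·(-381) = 1731
  Z = -54 − 5·90 + 6·33 − 6·(-381) = 1980
  L = 232 − 4·90 − 6·(-381) − 1731 = 427
ΔL = 427 − 387 = 40; ΔZ = 1980 − 1636 = 344
Score = (-2)·40 + (-4)·344 = -1456

-1456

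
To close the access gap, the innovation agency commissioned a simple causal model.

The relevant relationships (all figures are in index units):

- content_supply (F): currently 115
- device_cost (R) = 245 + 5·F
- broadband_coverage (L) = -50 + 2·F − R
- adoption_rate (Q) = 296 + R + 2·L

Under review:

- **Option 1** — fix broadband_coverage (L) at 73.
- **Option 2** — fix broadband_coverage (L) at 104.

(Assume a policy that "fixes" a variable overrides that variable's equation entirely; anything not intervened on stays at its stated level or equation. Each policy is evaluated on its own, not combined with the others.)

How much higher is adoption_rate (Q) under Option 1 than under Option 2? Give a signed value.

-62

Option 1 (L := 73):
  F = 115
  R = 245 + 5·115 = 820
  L = 73
  Q = 296 + 820 + 2·73 = 1262
Option 2 (L := 104):
  F = 115
  R = 245 + 5·115 = 820
  L = 104
  Q = 296 + 820 + 2·104 = 1324
Q: 1262 − 1324 = -62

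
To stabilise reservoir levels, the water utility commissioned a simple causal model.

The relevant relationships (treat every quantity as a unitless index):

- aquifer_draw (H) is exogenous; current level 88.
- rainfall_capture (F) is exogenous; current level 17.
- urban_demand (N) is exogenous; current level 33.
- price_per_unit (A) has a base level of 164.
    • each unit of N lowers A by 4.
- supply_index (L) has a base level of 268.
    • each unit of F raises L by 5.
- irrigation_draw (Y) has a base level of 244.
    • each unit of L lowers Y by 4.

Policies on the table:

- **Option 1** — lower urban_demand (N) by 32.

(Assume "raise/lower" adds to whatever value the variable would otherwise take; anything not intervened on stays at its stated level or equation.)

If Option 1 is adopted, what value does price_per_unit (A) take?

Option 1 (N − 32):
  N = 33 − 32 = 1
  A = 164 − 4·1 = 160

160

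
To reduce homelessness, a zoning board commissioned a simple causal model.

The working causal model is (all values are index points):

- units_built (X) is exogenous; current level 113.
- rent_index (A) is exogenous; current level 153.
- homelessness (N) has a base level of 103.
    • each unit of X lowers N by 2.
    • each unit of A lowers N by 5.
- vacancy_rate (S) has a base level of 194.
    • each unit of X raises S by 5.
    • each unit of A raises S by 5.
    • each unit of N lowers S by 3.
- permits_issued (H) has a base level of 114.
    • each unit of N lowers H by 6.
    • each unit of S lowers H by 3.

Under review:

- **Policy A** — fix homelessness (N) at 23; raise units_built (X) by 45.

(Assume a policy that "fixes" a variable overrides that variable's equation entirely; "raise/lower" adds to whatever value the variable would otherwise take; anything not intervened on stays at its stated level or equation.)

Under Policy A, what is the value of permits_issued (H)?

-5064

Policy A (N := 23, X + 45):
  X = 113 + 45 = 158
  A = 153
  N = 23
  S = 194 + 5·158 + 5·153 − 3·23 = 1680
  H = 114 − 6·23 − 3·1680 = -5064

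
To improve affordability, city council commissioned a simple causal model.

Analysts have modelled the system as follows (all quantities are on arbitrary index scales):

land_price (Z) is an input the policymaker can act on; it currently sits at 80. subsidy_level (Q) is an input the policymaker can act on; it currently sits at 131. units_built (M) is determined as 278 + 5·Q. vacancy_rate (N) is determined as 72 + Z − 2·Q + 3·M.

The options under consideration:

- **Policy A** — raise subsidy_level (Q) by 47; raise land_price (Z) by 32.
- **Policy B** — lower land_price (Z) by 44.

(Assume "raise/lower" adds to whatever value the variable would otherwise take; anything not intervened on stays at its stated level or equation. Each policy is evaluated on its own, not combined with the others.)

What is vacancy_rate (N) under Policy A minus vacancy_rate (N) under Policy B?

Policy A (Q + 47, Z + 32):
  Z = 80 + 32 = 112
  Q = 131 + 47 = 178
  M = 278 + 5·178 = 1168
  N = 72 + 112 − 2·178 + 3·1168 = 3332
Policy B (Z − 44):
  Z = 80 − 44 = 36
  Q = 131
  M = 278 + 5·131 = 933
  N = 72 + 36 − 2·131 + 3·933 = 2645
N: 3332 − 2645 = 687

687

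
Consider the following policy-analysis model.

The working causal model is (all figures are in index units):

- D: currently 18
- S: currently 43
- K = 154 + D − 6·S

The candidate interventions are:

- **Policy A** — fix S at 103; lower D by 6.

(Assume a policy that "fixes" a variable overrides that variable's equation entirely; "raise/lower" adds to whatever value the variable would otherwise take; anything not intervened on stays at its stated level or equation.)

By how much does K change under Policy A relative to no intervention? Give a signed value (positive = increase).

Baseline:
  D = 18
  S = 43
  K = 154 + 18 − 6·43 = -86
Policy A (S := 103, D − 6):
  D = 18 − 6 = 12
  S = 103
  K = 154 + 12 − 6·103 = -452
Change in K: -452 − (-86) = -366

-366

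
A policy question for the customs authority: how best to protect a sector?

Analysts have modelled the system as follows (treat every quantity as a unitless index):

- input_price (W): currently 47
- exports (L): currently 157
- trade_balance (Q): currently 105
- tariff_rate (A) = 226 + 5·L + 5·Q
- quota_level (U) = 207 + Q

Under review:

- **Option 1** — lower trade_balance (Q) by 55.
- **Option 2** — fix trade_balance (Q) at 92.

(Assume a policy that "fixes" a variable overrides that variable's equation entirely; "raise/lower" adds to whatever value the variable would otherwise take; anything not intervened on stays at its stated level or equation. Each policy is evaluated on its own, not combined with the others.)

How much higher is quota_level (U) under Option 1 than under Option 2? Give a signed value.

-42

Option 1 (Q − 55):
  Q = 105 − 55 = 50
  U = 207 + 50 = 257
Option 2 (Q := 92):
  Q = 92
  U = 207 + 92 = 299
U: 257 − 299 = -42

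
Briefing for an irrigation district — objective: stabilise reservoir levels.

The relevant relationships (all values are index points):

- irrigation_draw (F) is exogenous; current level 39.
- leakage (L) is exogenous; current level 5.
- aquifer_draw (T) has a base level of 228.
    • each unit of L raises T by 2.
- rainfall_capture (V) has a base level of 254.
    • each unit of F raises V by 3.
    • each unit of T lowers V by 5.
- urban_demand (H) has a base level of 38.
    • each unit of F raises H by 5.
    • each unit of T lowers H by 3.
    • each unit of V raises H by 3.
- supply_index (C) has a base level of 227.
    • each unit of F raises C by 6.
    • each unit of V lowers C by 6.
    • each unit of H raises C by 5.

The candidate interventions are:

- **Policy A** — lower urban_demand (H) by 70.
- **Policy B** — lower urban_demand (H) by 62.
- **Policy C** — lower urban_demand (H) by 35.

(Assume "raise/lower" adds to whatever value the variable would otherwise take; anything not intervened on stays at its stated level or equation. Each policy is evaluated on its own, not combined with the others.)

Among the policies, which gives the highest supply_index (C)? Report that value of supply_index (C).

Policy A (H − 70):
  F = 39
  L = 5
  T = 228 + 2·5 = 238
  V = 254 + 3·39 − 5·238 = -819
  H = 38 + 5·39 − 3·238 + 3·(-819) (−70 from intervention) = -3008
  C = 227 + 6·39 − 6·(-819) + 5·(-3008) = -9665
Policy B (H − 62):
  F = 39
  L = 5
  T = 228 + 2·5 = 238
  V = 254 + 3·39 − 5·238 = -819
  H = 38 + 5·39 − 3·238 + 3·(-819) (−62 from intervention) = -3000
  C = 227 + 6·39 − 6·(-819) + 5·(-3000) = -9625
Policy C (H − 35):
  F = 39
  L = 5
  T = 228 + 2·5 = 238
  V = 254 + 3·39 − 5·238 = -819
  H = 38 + 5·39 − 3·238 + 3·(-819) (−35 from intervention) = -2973
  C = 227 + 6·39 − 6·(-819) + 5·(-2973) = -9490
Comparing — Policy A: C=-9665, Policy B: C=-9625, Policy C: C=-9490. Highest is -9490 (Policy C).

-9490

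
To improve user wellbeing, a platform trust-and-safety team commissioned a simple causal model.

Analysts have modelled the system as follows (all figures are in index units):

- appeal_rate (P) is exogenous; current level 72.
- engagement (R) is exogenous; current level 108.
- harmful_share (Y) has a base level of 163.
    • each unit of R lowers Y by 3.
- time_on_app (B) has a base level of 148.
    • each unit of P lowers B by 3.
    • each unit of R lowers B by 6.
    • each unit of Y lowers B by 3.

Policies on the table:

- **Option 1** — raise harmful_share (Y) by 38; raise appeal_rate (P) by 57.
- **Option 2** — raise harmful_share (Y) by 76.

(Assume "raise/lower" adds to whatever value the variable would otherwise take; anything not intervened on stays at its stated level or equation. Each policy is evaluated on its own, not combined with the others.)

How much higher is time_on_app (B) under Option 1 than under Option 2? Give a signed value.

Option 1 (Y + 38, P + 57):
  P = 72 + 57 = 129
  R = 108
  Y = 163 − 3·108 (+38 from intervention) = -123
  B = 148 − 3·129 − 6·108 − 3·(-123) = -518
Option 2 (Y + 76):
  P = 72
  R = 108
  Y = 163 − 3·108 (+76 from intervention) = -85
  B = 148 − 3·72 − 6·108 − 3·(-85) = -461
B: -518 − (-461) = -57

-57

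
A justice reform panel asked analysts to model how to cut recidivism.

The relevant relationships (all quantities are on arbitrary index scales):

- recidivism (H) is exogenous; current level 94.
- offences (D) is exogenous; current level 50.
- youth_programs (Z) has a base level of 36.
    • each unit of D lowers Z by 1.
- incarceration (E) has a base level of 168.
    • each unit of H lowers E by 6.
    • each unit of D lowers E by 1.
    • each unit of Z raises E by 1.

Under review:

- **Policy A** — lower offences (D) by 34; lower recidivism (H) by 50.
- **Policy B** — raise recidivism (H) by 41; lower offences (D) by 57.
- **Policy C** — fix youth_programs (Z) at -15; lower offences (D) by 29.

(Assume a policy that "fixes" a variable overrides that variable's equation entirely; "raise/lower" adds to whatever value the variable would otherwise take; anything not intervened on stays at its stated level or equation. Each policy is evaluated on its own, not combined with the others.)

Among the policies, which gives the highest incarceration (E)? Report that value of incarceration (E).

Policy A (D − 34, H − 50):
  H = 94 − 50 = 44
  D = 50 − 34 = 16
  Z = 36 − 16 = 20
  E = 168 − 6·44 − 16 + 20 = -92
Policy B (H + 41, D − 57):
  H = 94 + 41 = 135
  D = 50 − 57 = -7
  Z = 36 − (-7) = 43
  E = 168 − 6·135 − (-7) + 43 = -592
Policy C (Z := -15, D − 29):
  H = 94
  D = 50 − 29 = 21
  Z = -15
  E = 168 − 6·94 − 21 + (-15) = -432
Comparing — Policy A: E=-92, Policy B: E=-592, Policy C: E=-432. Highest is -92 (Policy A).

-92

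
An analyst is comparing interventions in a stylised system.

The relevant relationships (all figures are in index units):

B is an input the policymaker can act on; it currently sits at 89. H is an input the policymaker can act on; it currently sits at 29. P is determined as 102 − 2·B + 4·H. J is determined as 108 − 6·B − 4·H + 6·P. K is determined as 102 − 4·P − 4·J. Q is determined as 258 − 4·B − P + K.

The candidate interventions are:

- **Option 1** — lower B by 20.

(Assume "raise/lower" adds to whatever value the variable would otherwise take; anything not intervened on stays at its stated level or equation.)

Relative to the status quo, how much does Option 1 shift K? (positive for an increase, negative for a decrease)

Baseline:
  B = 89
  H = 29
  P = 102 − 2·89 + 4·29 = 40
  J = 108 − 6·89 − 4·29 + 6·40 = -302
  K = 102 − 4·40 − 4·(-302) = 1150
Option 1 (B − 20):
  B = 89 − 20 = 69
  H = 29
  P = 102 − 2·69 + 4·29 = 80
  J = 108 − 6·69 − 4·29 + 6·80 = 58
  K = 102 − 4·80 − 4·58 = -450
Change in K: -450 − 1150 = -1600

-1600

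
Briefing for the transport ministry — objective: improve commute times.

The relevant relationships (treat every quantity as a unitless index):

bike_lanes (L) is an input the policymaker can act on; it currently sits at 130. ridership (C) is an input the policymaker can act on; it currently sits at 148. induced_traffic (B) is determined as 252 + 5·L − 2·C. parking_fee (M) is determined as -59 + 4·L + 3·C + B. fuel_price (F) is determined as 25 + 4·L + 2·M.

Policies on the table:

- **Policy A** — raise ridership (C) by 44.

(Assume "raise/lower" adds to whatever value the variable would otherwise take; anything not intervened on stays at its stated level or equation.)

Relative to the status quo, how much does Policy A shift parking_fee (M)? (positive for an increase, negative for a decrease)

Baseline:
  L = 130
  C = 148
  B = 252 + 5·130 − 2·148 = 606
  M = -59 + 4·130 + 3·148 + 606 = 1511
Policy A (C + 44):
  L = 130
  C = 148 + 44 = 192
  B = 252 + 5·130 − 2·192 = 518
  M = -59 + 4·130 + 3·192 + 518 = 1555
Change in M: 1555 − 1511 = 44

44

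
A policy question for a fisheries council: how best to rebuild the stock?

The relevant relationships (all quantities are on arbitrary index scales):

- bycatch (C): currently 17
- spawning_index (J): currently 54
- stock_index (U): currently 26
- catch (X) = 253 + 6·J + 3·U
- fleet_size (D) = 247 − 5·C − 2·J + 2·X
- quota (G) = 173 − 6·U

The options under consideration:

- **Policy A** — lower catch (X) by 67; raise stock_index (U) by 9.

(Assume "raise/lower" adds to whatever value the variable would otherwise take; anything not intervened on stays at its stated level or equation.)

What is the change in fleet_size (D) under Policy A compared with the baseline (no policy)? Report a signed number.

Baseline:
  C = 17
  J = 54
  U = 26
  X = 253 + 6·54 + 3·26 = 655
  D = 247 − 5·17 − 2·54 + 2·655 = 1364
Policy A (X − 67, U + 9):
  C = 17
  J = 54
  U = 26 + 9 = 35
  X = 253 + 6·54 + 3·35 (−67 from intervention) = 615
  D = 247 − 5·17 − 2·54 + 2·615 = 1284
Change in D: 1284 − 1364 = -80

-80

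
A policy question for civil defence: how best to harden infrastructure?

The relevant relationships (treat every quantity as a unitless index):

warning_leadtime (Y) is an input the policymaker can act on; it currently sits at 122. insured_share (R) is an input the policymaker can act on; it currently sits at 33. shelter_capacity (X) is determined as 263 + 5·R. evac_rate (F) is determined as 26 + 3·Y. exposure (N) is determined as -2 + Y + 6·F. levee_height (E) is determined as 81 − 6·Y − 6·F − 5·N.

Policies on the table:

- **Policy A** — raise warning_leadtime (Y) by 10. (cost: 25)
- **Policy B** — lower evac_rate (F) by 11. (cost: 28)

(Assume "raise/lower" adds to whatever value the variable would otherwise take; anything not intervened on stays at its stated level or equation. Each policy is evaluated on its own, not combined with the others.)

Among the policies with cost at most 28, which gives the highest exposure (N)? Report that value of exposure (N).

2662

Policy A (Y + 10):
  Y = 122 + 10 = 132
  F = 26 + 3·132 = 422
  N = -2 + 132 + 6·422 = 2662
Policy B (F − 11):
  Y = 122
  F = 26 + 3·122 (−11 from intervention) = 381
  N = -2 + 122 + 6·381 = 2406
Comparing — Policy A: N=2662, Policy B: N=2406. Highest is 2662 (Policy A).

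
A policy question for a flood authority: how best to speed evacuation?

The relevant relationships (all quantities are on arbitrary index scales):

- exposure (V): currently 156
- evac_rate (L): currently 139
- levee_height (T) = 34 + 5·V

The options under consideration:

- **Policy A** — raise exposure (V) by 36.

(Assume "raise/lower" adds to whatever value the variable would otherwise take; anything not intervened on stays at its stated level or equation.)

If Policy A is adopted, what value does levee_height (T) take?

994

Policy A (V + 36):
  V = 156 + 36 = 192
  T = 34 + 5·192 = 994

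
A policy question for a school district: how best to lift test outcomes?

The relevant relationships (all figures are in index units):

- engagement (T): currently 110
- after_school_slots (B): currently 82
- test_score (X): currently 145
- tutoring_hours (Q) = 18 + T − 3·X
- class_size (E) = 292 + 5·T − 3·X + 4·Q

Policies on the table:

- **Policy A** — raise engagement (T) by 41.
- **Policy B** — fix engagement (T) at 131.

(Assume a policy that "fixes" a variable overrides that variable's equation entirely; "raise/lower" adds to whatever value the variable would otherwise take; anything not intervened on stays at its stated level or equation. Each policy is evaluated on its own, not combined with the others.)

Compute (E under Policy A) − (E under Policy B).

180

Policy A (T + 41):
  T = 110 + 41 = 151
  X = 145
  Q = 18 + 151 − 3·145 = -266
  E = 292 + 5·151 − 3·145 + 4·(-266) = -452
Policy B (T := 131):
  T = 131
  X = 145
  Q = 18 + 131 − 3·145 = -286
  E = 292 + 5·131 − 3·145 + 4·(-286) = -632
E: -452 − (-632) = 180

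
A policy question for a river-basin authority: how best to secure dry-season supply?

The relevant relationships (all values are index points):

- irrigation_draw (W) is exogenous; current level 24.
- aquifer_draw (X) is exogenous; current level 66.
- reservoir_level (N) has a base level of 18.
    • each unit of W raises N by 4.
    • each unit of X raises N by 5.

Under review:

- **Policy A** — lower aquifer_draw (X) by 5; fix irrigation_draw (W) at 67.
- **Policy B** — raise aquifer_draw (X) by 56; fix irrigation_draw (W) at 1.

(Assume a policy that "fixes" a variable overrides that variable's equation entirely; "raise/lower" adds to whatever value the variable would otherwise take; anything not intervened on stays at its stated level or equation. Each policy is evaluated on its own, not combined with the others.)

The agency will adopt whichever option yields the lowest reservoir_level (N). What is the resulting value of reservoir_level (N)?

Policy A (X − 5, W := 67):
  W = 67
  X = 66 − 5 = 61
  N = 18 + 4·67 + 5·61 = 591
Policy B (X + 56, W := 1):
  W = 1
  X = 66 + 56 = 122
  N = 18 + 4·1 + 5·122 = 632
Comparing — Policy A: N=591, Policy B: N=632. Lowest is 591 (Policy A).

591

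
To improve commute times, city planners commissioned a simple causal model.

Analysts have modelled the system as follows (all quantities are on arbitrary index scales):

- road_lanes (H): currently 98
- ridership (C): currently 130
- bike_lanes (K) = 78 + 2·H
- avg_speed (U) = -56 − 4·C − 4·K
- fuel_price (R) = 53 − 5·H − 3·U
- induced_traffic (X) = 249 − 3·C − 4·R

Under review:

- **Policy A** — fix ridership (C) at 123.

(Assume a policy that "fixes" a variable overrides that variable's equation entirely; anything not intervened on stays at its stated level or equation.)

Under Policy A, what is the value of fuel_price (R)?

4495

Policy A (C := 123):
  H = 98
  C = 123
  K = 78 + 2·98 = 274
  U = -56 − 4·123 − 4·274 = -1644
  R = 53 − 5·98 − 3·(-1644) = 4495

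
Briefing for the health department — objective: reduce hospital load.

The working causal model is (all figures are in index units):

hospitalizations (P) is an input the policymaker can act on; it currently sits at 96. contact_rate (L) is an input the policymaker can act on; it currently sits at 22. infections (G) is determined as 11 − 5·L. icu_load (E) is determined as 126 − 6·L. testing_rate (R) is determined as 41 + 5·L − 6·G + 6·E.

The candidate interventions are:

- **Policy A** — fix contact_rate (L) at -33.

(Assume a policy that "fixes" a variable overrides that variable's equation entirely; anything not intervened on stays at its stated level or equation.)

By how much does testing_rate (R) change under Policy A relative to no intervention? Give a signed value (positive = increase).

Baseline:
  L = 22
  G = 11 − 5·22 = -99
  E = 126 − 6·22 = -6
  R = 41 + 5·22 − 6·(-99) + 6·(-6) = 709
Policy A (L := -33):
  L = -33
  G = 11 − 5·(-33) = 176
  E = 126 − 6·(-33) = 324
  R = 41 + 5·(-33) − 6·176 + 6·324 = 764
Change in R: 764 − 709 = 55

55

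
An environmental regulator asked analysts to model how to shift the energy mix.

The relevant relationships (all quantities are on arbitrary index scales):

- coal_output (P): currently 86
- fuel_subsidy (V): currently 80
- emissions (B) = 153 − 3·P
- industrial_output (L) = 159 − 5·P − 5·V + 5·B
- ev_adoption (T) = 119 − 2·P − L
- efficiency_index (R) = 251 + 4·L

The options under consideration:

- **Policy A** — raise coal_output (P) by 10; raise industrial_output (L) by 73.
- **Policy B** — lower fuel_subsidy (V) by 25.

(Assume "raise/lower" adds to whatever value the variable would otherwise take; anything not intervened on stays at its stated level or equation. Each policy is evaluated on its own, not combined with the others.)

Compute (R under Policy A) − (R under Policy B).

Policy A (P + 10, L + 73):
  P = 86 + 10 = 96
  V = 80
  B = 153 − 3·96 = -135
  L = 159 − 5·96 − 5·80 + 5·(-135) (+73 from intervention) = -1323
  R = 251 + 4·(-1323) = -5041
Policy B (V − 25):
  P = 86
  V = 80 − 25 = 55
  B = 153 − 3·86 = -105
  L = 159 − 5·86 − 5·55 + 5·(-105) = -1071
  R = 251 + 4·(-1071) = -4033
R: -5041 − (-4033) = -1008

-1008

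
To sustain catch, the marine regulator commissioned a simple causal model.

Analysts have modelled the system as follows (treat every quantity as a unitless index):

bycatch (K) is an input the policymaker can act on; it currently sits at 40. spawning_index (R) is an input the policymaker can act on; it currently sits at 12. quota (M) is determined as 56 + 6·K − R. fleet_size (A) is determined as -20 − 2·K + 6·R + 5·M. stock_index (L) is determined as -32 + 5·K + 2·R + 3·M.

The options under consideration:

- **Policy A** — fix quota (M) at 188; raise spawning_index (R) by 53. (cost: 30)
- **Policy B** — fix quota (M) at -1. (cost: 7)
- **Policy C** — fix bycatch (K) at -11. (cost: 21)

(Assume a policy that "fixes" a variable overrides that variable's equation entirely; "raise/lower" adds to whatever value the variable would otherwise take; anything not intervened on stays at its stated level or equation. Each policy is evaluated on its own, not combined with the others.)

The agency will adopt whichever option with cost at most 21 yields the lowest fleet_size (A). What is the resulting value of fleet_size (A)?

Policy B (M := -1):
  K = 40
  R = 12
  M = -1
  A = -20 − 2·40 + 6·12 + 5·(-1) = -33
Policy C (K := -11):
  K = -11
  R = 12
  M = 56 + 6·(-11) − 12 = -22
  A = -20 − 2·(-11) + 6·12 + 5·(-22) = -36
Comparing — Policy B: A=-33, Policy C: A=-36. Lowest is -36 (Policy C).

-36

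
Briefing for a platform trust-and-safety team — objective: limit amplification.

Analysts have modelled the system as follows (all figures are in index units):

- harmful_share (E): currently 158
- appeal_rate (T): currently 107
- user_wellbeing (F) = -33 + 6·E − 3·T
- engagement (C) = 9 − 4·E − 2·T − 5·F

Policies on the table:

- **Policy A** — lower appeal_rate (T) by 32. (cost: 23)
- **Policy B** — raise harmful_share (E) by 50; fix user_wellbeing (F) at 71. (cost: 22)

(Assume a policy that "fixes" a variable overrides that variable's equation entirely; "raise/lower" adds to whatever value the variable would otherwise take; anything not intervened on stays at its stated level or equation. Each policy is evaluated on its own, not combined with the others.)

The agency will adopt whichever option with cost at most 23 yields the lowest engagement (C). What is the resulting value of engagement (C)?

-4223

Policy A (T − 32):
  E = 158
  T = 107 − 32 = 75
  F = -33 + 6·158 − 3·75 = 690
  C = 9 − 4·158 − 2·75 − 5·690 = -4223
Policy B (E + 50, F := 71):
  E = 158 + 50 = 208
  T = 107
  F = 71
  C = 9 − 4·208 − 2·107 − 5·71 = -1392
Comparing — Policy A: C=-4223, Policy B: C=-1392. Lowest is -4223 (Policy A).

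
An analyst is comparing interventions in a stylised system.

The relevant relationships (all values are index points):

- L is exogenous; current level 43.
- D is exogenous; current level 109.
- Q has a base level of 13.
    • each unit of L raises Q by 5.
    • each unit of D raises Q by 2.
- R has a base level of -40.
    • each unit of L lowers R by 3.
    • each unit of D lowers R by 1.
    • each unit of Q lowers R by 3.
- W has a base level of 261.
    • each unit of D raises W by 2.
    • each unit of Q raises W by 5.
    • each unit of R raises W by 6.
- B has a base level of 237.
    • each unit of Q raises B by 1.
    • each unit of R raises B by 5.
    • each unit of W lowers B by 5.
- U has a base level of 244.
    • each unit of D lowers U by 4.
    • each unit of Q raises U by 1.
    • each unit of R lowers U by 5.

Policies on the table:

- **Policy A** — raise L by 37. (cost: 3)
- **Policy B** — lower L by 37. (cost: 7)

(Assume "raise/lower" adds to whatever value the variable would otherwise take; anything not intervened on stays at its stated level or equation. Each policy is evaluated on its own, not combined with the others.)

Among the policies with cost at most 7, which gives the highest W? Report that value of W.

Policy A (L + 37):
  L = 43 + 37 = 80
  D = 109
  Q = 13 + 5·80 + 2·109 = 631
  R = -40 − 3·80 − 109 − 3·631 = -2282
  W = 261 + 2·109 + 5·631 + 6·(-2282) = -10058
Policy B (L − 37):
  L = 43 − 37 = 6
  D = 109
  Q = 13 + 5·6 + 2·109 = 261
  R = -40 − 3·6 − 109 − 3·261 = -950
  W = 261 + 2·109 + 5·261 + 6·(-950) = -3916
Comparing — Policy A: W=-10058, Policy B: W=-3916. Highest is -3916 (Policy B).

-3916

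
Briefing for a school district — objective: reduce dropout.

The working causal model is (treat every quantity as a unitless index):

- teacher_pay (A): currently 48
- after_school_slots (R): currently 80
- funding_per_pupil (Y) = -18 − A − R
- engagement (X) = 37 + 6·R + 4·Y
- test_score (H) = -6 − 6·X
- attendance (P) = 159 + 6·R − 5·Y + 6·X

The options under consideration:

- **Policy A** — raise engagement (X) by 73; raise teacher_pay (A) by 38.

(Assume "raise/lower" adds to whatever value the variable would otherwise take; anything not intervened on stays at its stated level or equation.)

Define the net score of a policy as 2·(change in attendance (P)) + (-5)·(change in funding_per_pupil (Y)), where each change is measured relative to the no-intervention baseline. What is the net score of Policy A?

Baseline:
  A = 48
  R = 80
  Y = -18 − 48 − 80 = -146
  X = 37 + 6·80 + 4·(-146) = -67
  P = 159 + 6·80 − 5·(-146) + 6·(-67) = 967
Policy A (X + 73, A + 38):
  A = 48 + 38 = 86
  R = 80
  Y = -18 − 86 − 80 = -184
  X = 37 + 6·80 + 4·(-184) (+73 from intervention) = -146
  P = 159 + 6·80 − 5·(-184) + 6·(-146) = 683
ΔP = 683 − 967 = -284; ΔY = -184 − (-146) = -38
Score = 2·(-284) + (-5)·(-38) = -378

-378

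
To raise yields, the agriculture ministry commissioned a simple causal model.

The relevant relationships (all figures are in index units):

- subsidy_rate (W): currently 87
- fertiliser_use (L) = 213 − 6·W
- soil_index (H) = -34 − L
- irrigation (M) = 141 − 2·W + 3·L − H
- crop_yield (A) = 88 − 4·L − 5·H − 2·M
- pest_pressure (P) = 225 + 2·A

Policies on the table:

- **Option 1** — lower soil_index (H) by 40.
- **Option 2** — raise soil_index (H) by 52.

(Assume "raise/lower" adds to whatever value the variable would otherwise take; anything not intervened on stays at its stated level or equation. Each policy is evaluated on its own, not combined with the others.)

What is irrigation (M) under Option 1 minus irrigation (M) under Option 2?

92

Option 1 (H − 40):
  W = 87
  L = 213 − 6·87 = -309
  H = -34 − (-309) (−40 from intervention) = 235
  M = 141 − 2·87 + 3·(-309) − 235 = -1195
Option 2 (H + 52):
  W = 87
  L = 213 − 6·87 = -309
  H = -34 − (-309) (+52 from intervention) = 327
  M = 141 − 2·87 + 3·(-309) − 327 = -1287
M: -1195 − (-1287) = 92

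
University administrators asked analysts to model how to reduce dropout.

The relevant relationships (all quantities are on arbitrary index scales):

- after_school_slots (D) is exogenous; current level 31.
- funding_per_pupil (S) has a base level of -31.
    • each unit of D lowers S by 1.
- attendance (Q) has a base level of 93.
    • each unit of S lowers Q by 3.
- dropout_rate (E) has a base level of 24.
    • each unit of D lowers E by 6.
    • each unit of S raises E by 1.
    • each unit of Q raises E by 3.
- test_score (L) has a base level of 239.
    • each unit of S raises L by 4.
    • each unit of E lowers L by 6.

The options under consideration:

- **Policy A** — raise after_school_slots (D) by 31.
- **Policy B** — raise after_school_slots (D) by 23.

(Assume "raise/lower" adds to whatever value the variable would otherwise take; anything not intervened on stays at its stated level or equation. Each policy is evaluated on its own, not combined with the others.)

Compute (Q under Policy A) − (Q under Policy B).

Policy A (D + 31):
  D = 31 + 31 = 62
  S = -31 − 62 = -93
  Q = 93 − 3·(-93) = 372
Policy B (D + 23):
  D = 31 + 23 = 54
  S = -31 − 54 = -85
  Q = 93 − 3·(-85) = 348
Q: 372 − 348 = 24

24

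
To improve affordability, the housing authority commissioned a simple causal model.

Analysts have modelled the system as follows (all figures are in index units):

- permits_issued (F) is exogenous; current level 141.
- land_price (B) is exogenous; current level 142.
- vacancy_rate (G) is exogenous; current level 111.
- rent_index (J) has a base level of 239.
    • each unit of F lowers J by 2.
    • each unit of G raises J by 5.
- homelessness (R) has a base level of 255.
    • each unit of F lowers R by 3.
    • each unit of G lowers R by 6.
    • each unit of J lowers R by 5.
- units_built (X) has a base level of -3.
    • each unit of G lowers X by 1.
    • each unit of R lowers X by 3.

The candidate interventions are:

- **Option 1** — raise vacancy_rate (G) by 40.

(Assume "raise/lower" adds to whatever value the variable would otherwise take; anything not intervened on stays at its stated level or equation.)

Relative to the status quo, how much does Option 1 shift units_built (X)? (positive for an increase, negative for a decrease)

3680

Baseline:
  F = 141
  G = 111
  J = 239 − 2·141 + 5·111 = 512
  R = 255 − 3·141 − 6·111 − 5·512 = -3394
  X = -3 − 111 − 3·(-3394) = 10068
Option 1 (G + 40):
  F = 141
  G = 111 + 40 = 151
  J = 239 − 2·141 + 5·151 = 712
  R = 255 − 3·141 − 6·151 − 5·712 = -4634
  X = -3 − 151 − 3·(-4634) = 13748
Change in X: 13748 − 10068 = 3680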